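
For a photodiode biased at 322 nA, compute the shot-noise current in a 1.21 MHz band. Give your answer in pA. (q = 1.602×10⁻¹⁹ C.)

353 pA

I_n = √(2qI·B)
2qI·B = 2 × 1.602×10⁻¹⁹ × 3.22×10⁻⁷ × 1.21×10⁶ = 1.25×10⁻¹⁹ A²
I_n = √(1.25×10⁻¹⁹) = 3.53×10⁻¹⁰ A = 353 pA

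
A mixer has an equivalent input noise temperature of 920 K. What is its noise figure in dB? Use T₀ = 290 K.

6.20 dB

F = 1 + T_e/T₀ = 1 + 920/290 = 4.17241
NF = 10 log₁₀(4.17241) = 6.20 dB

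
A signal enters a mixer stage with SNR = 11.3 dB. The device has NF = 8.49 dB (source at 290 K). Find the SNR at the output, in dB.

2.81 dB

By definition F = SNR_in/SNR_out, so in dB: SNR_out = SNR_in − NF
SNR_out = 11.3 − 8.49 = 2.81 dB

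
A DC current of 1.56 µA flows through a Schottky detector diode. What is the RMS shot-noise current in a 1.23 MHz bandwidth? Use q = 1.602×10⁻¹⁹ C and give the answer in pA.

I_n = √(2qI·B)
2qI·B = 2 × 1.602×10⁻¹⁹ × 1.56×10⁻⁶ × 1.23×10⁶ = 6.15×10⁻¹⁹ A²
I_n = √(6.15×10⁻¹⁹) = 7.84×10⁻¹⁰ A = 784 pA

784 pA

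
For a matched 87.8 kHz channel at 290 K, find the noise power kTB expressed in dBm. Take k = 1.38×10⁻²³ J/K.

−124.5 dBm

P_n = kTB = 1.38×10⁻²³ × 290 × 8.78×10⁴ = 3.51×10⁻¹⁶ W
In dBm: 10 log₁₀(3.51×10⁻¹⁶ / 10⁻³) = −124.5 dBm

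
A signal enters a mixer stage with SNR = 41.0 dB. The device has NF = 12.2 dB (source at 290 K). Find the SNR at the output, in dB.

By definition F = SNR_in/SNR_out, so in dB: SNR_out = SNR_in − NF
SNR_out = 41.0 − 12.2 = 28.8 dB

28.8 dB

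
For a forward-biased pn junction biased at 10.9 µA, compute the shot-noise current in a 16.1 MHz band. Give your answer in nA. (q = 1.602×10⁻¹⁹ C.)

I_n = √(2qI·B)
2qI·B = 2 × 1.602×10⁻¹⁹ × 1.09×10⁻⁵ × 1.61×10⁷ = 5.62×10⁻¹⁷ A²
I_n = √(5.62×10⁻¹⁷) = 7.50×10⁻⁹ A = 7.50 nA

7.50 nA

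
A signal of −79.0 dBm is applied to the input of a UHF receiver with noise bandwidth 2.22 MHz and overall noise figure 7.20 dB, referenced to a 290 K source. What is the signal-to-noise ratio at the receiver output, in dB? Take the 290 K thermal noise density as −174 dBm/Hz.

Noise floor: N = −174 + 10 log₁₀(B) + NF
10 log₁₀(2.22×10⁶) = 63.46 dB
N = −174 + 63.46 + 7.20 = −103.34 dBm
SNR = P_sig − N = −79.0 − (−103.34) = 24.34 dB → 24.3 dB

24.3 dB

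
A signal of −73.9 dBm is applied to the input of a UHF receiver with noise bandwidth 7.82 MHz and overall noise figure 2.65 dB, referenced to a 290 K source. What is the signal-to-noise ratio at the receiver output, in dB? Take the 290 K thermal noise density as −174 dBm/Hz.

28.5 dB

Noise floor: N = −174 + 10 log₁₀(B) + NF
10 log₁₀(7.82×10⁶) = 68.93 dB
N = −174 + 68.93 + 2.65 = −102.42 dBm
SNR = P_sig − N = −73.9 − (−102.42) = 28.52 dB → 28.5 dB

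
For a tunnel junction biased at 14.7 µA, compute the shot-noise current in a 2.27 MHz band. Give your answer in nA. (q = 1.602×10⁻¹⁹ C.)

3.27 nA

I_n = √(2qI·B)
2qI·B = 2 × 1.602×10⁻¹⁹ × 1.47×10⁻⁵ × 2.27×10⁶ = 1.07×10⁻¹⁷ A²
I_n = √(1.07×10⁻¹⁷) = 3.27×10⁻⁹ A = 3.27 nA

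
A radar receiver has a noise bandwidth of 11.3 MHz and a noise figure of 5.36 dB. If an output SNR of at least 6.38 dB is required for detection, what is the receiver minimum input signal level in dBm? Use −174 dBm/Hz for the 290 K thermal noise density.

Sensitivity = −174 + 10 log₁₀(B) + NF + SNR_min
= −174 + 70.53 + 5.36 + 6.38
= −91.73 dBm → −91.7 dBm

−91.7 dBm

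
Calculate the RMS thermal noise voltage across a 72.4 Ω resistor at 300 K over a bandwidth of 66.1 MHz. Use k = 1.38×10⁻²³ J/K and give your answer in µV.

8.90 µV

V_n = √(4kTRB)
4kTRB = 4 × 1.38×10⁻²³ × 300 × 7.24×10¹ × 6.61×10⁷ = 7.93×10⁻¹¹ V²
V_n = √(7.93×10⁻¹¹) = 8.90×10⁻⁶ V = 8.90 µV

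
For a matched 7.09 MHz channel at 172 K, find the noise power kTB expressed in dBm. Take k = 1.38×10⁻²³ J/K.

P_n = kTB = 1.38×10⁻²³ × 172 × 7.09×10⁶ = 1.68×10⁻¹⁴ W
In dBm: 10 log₁₀(1.68×10⁻¹⁴ / 10⁻³) = −107.7 dBm

−107.7 dBm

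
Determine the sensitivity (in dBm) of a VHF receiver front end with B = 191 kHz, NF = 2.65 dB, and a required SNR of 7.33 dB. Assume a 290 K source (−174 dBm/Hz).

Sensitivity = −174 + 10 log₁₀(B) + NF + SNR_min
= −174 + 52.81 + 2.65 + 7.33
= −111.21 dBm → −111.2 dBm

−111.2 dBm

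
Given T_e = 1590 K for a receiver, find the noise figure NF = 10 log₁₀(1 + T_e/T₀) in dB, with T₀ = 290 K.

F = 1 + T_e/T₀ = 1 + 1590/290 = 6.48276
NF = 10 log₁₀(6.48276) = 8.12 dB

8.12 dB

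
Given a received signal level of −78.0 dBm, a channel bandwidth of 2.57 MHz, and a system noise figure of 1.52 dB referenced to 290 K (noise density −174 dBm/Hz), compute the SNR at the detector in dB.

Noise floor: N = −174 + 10 log₁₀(B) + NF
10 log₁₀(2.57×10⁶) = 64.1 dB
N = −174 + 64.1 + 1.52 = −108.38 dBm
SNR = P_sig − N = −78.0 − (−108.38) = 30.38 dB → 30.4 dB

30.4 dB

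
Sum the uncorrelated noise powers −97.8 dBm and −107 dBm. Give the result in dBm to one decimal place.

Convert to linear, add, convert back:
P₁ = 1.66×10⁻¹³ W, P₂ = 2.00×10⁻¹⁴ W
P_tot = 1.86×10⁻¹³ W → 10 log₁₀(P_tot / 10⁻³) = −97.3 dBm

−97.3 dBm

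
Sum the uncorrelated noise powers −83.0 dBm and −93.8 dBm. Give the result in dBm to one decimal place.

Convert to linear, add, convert back:
P₁ = 5.01×10⁻¹² W, P₂ = 4.17×10⁻¹³ W
P_tot = 5.43×10⁻¹² W → 10 log₁₀(P_tot / 10⁻³) = −82.7 dBm

−82.7 dBm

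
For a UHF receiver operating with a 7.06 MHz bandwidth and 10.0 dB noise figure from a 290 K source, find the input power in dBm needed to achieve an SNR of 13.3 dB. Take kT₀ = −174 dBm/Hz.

Sensitivity = −174 + 10 log₁₀(B) + NF + SNR_min
= −174 + 68.49 + 10.0 + 13.3
= −82.21 dBm → −82.2 dBm

−82.2 dBm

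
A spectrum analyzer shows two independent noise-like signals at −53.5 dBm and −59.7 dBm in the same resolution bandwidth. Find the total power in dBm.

Convert to linear, add, convert back:
P₁ = 4.47×10⁻⁹ W, P₂ = 1.07×10⁻⁹ W
P_tot = 5.54×10⁻⁹ W → 10 log₁₀(P_tot / 10⁻³) = −52.6 dBm

−52.6 dBm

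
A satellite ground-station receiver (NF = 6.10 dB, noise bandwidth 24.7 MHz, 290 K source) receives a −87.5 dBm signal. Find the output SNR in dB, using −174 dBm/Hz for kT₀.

Noise floor: N = −174 + 10 log₁₀(B) + NF
10 log₁₀(2.47×10⁷) = 73.93 dB
N = −174 + 73.93 + 6.10 = −93.97 dBm
SNR = P_sig − N = −87.5 − (−93.97) = 6.47 dB → 6.5 dB

6.5 dB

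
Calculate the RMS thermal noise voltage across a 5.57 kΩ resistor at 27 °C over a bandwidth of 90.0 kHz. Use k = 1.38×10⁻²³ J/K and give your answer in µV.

2.88 µV

T = 27 °C + 273.15 = 300.15 K
V_n = √(4kTRB)
4kTRB = 4 × 1.38×10⁻²³ × 300.15 × 5.57×10³ × 9.00×10⁴ = 8.31×10⁻¹² V²
V_n = √(8.31×10⁻¹²) = 2.88×10⁻⁶ V = 2.88 µV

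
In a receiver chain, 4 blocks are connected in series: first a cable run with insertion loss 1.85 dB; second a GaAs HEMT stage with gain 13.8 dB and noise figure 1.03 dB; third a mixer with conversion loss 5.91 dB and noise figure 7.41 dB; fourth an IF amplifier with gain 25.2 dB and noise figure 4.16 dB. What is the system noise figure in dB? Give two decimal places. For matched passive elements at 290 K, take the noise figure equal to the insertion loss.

Convert to linear (a loss of L dB is a gain of −L dB): F_i = 10^(NF_i/10), G_i = 10^(G_i,dB/10)
  Stage 1: F_1 = 10^(1.85/10) = 1.531, G_1 = 10^(−1.85/10) = 0.6531
  Stage 2: F_2 = 10^(1.03/10) = 1.268, G_2 = 10^(13.8/10) = 23.99
  Stage 3: F_3 = 10^(7.41/10) = 5.508, G_3 = 10^(−5.91/10) = 0.2564
  Stage 4: F_4 = 10^(4.16/10) = 2.606, G_4 = 10^(25.2/10) = 331.1
Friis cascade:
  F = 1.531 + (1.268 − 1)/0.6531 + (5.508 − 1)/15.67 + (2.606 − 1)/4.018 = 2.628
NF = 10 log₁₀(2.628) = 4.20 dB

4.20 dB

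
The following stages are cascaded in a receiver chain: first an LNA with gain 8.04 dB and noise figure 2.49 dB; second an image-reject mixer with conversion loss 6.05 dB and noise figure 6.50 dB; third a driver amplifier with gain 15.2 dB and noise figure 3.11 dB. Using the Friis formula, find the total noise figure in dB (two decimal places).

Convert to linear (a loss of L dB is a gain of −L dB): F_i = 10^(NF_i/10), G_i = 10^(G_i,dB/10)
  Stage 1: F_1 = 10^(2.49/10) = 1.774, G_1 = 10^(8.04/10) = 6.368
  Stage 2: F_2 = 10^(6.50/10) = 4.467, G_2 = 10^(−6.05/10) = 0.2483
  Stage 3: F_3 = 10^(3.11/10) = 2.046, G_3 = 10^(15.2/10) = 33.11
Friis cascade:
  F = 1.774 + (4.467 − 1)/6.368 + (2.046 − 1)/1.581 = 2.980
NF = 10 log₁₀(2.980) = 4.74 dB

4.74 dB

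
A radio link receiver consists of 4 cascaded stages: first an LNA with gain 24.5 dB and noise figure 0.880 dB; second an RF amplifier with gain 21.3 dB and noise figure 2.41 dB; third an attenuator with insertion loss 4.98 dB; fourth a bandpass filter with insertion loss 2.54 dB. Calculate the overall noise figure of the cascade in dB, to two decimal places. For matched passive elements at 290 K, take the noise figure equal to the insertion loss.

Convert to linear (a loss of L dB is a gain of −L dB): F_i = 10^(NF_i/10), G_i = 10^(G_i,dB/10)
  Stage 1: F_1 = 10^(0.880/10) = 1.225, G_1 = 10^(24.5/10) = 281.8
  Stage 2: F_2 = 10^(2.41/10) = 1.742, G_2 = 10^(21.3/10) = 134.9
  Stage 3: F_3 = 10^(4.98/10) = 3.148, G_3 = 10^(−4.98/10) = 0.3177
  Stage 4: F_4 = 10^(2.54/10) = 1.795, G_4 = 10^(−2.54/10) = 0.5572
Friis cascade:
  F = 1.225 + (1.742 − 1)/281.8 + (3.148 − 1)/3.802×10⁴ + (1.795 − 1)/1.208×10⁴ = 1.227
NF = 10 log₁₀(1.227) = 0.89 dB

0.89 dB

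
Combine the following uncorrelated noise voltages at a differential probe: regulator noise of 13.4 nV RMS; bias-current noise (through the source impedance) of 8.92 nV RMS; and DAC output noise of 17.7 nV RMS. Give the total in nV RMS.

23.9 nV

Uncorrelated sources add in power (mean-square): V_tot = √(ΣV_i²)
V_tot = √[(1.34×10⁻⁸)² + (8.92×10⁻⁹)² + (1.77×10⁻⁸)²] = 2.39×10⁻⁸ V = 23.9 nV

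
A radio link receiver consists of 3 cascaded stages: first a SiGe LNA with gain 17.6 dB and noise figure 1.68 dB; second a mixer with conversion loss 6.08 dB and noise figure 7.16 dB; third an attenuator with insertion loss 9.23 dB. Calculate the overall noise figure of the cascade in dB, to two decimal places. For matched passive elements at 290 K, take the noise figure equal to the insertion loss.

Convert to linear (a loss of L dB is a gain of −L dB): F_i = 10^(NF_i/10), G_i = 10^(G_i,dB/10)
  Stage 1: F_1 = 10^(1.68/10) = 1.472, G_1 = 10^(17.6/10) = 57.54
  Stage 2: F_2 = 10^(7.16/10) = 5.200, G_2 = 10^(−6.08/10) = 0.2466
  Stage 3: F_3 = 10^(9.23/10) = 8.375, G_3 = 10^(−9.23/10) = 0.1194
Friis cascade:
  F = 1.472 + (5.200 − 1)/57.54 + (8.375 − 1)/14.19 = 2.065
NF = 10 log₁₀(2.065) = 3.15 dB

3.15 dB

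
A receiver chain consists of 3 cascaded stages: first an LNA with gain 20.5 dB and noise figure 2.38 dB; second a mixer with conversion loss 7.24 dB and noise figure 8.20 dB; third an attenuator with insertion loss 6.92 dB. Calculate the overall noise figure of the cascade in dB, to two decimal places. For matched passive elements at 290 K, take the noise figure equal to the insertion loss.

Convert to linear (a loss of L dB is a gain of −L dB): F_i = 10^(NF_i/10), G_i = 10^(G_i,dB/10)
  Stage 1: F_1 = 10^(2.38/10) = 1.730, G_1 = 10^(20.5/10) = 112.2
  Stage 2: F_2 = 10^(8.20/10) = 6.607, G_2 = 10^(−7.24/10) = 0.1888
  Stage 3: F_3 = 10^(6.92/10) = 4.920, G_3 = 10^(−6.92/10) = 0.2032
Friis cascade:
  F = 1.730 + (6.607 − 1)/112.2 + (4.920 − 1)/21.18 = 1.965
NF = 10 log₁₀(1.965) = 2.93 dB

2.93 dB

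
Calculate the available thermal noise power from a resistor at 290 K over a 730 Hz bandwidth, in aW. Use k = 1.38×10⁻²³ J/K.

2.92 aW

P_n = kTB = 1.38×10⁻²³ × 290 × 7.30×10² = 2.92×10⁻¹⁸ W = 2.92 aW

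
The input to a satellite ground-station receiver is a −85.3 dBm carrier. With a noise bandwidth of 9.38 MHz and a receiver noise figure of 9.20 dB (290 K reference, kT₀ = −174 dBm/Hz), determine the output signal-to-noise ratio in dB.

9.8 dB

Noise floor: N = −174 + 10 log₁₀(B) + NF
10 log₁₀(9.38×10⁶) = 69.72 dB
N = −174 + 69.72 + 9.20 = −95.08 dBm
SNR = P_sig − N = −85.3 − (−95.08) = 9.78 dB → 9.8 dB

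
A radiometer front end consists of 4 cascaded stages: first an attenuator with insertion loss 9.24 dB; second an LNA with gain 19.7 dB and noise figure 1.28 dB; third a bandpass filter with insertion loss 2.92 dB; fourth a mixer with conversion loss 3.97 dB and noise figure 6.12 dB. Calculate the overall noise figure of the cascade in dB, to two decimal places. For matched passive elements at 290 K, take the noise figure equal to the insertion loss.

10.76 dB

Convert to linear (a loss of L dB is a gain of −L dB): F_i = 10^(NF_i/10), G_i = 10^(G_i,dB/10)
  Stage 1: F_1 = 10^(9.24/10) = 8.395, G_1 = 10^(−9.24/10) = 0.1191
  Stage 2: F_2 = 10^(1.28/10) = 1.343, G_2 = 10^(19.7/10) = 93.33
  Stage 3: F_3 = 10^(2.92/10) = 1.959, G_3 = 10^(−2.92/10) = 0.5105
  Stage 4: F_4 = 10^(6.12/10) = 4.093, G_4 = 10^(−3.97/10) = 0.4009
Friis cascade:
  F = 8.395 + (1.343 − 1)/0.1191 + (1.959 − 1)/11.12 + (4.093 − 1)/5.675 = 11.90
NF = 10 log₁₀(11.90) = 10.76 dB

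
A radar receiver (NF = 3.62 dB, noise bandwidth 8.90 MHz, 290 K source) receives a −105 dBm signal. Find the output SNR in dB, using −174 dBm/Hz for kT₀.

Noise floor: N = −174 + 10 log₁₀(B) + NF
10 log₁₀(8.90×10⁶) = 69.49 dB
N = −174 + 69.49 + 3.62 = −100.89 dBm
SNR = P_sig − N = −105 − (−100.89) = −4.11 dB → −4.1 dB

−4.1 dB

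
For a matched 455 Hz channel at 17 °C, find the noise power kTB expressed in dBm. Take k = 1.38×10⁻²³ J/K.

−147.4 dBm

T = 17 °C + 273.15 = 290.15 K
P_n = kTB = 1.38×10⁻²³ × 290.15 × 4.55×10² = 1.82×10⁻¹⁸ W
In dBm: 10 log₁₀(1.82×10⁻¹⁸ / 10⁻³) = −147.4 dBm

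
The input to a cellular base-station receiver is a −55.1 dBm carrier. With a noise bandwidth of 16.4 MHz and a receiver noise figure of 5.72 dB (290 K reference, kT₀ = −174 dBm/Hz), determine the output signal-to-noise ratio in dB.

41.0 dB

Noise floor: N = −174 + 10 log₁₀(B) + NF
10 log₁₀(1.64×10⁷) = 72.15 dB
N = −174 + 72.15 + 5.72 = −96.13 dBm
SNR = P_sig − N = −55.1 − (−96.13) = 41.03 dB → 41.0 dB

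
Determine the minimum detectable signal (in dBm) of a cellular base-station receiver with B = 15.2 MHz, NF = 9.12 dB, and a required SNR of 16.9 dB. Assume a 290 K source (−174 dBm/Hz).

Sensitivity = −174 + 10 log₁₀(B) + NF + SNR_min
= −174 + 71.82 + 9.12 + 16.9
= −76.16 dBm → −76.2 dBm

−76.2 dBm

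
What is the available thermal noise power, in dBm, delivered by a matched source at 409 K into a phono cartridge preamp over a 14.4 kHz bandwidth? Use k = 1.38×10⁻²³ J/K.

P_n = kTB = 1.38×10⁻²³ × 409 × 1.44×10⁴ = 8.13×10⁻¹⁷ W
In dBm: 10 log₁₀(8.13×10⁻¹⁷ / 10⁻³) = −130.9 dBm

−130.9 dBm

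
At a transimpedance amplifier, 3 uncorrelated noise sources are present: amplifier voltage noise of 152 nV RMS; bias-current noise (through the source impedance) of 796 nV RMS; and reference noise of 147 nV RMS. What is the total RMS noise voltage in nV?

Uncorrelated sources add in power (mean-square): V_tot = √(ΣV_i²)
V_tot = √[(1.52×10⁻⁷)² + (7.96×10⁻⁷)² + (1.47×10⁻⁷)²] = 8.24×10⁻⁷ V = 824 nV

824 nV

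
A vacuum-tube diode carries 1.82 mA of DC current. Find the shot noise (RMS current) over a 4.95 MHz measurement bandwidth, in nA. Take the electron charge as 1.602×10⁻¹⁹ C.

53.7 nA

I_n = √(2qI·B)
2qI·B = 2 × 1.602×10⁻¹⁹ × 1.82×10⁻³ × 4.95×10⁶ = 2.89×10⁻¹⁵ A²
I_n = √(2.89×10⁻¹⁵) = 5.37×10⁻⁸ A = 53.7 nA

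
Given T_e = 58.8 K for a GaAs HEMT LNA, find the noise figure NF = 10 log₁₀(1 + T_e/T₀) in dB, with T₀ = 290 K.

0.802 dB

F = 1 + T_e/T₀ = 1 + 58.8/290 = 1.20276
NF = 10 log₁₀(1.20276) = 0.802 dB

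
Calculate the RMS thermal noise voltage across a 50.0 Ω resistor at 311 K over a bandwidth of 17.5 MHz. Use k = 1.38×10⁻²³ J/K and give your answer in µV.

3.88 µV

V_n = √(4kTRB)
4kTRB = 4 × 1.38×10⁻²³ × 311 × 5.00×10¹ × 1.75×10⁷ = 1.50×10⁻¹¹ V²
V_n = √(1.50×10⁻¹¹) = 3.88×10⁻⁶ V = 3.88 µV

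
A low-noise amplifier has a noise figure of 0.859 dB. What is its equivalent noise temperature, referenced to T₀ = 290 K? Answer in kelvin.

F = 10^(0.859/10) = 1.21871
T_e = (F − 1)·T₀ = (1.21871 − 1) × 290 = 63.4 K

63.4 K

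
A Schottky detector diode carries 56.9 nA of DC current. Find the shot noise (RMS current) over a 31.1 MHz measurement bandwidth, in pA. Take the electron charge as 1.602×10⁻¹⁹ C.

753 pA

I_n = √(2qI·B)
2qI·B = 2 × 1.602×10⁻¹⁹ × 5.69×10⁻⁸ × 3.11×10⁷ = 5.67×10⁻¹⁹ A²
I_n = √(5.67×10⁻¹⁹) = 7.53×10⁻¹⁰ A = 753 pA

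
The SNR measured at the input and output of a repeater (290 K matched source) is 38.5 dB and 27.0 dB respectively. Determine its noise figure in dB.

11.5 dB

NF (dB) = SNR_in(dB) − SNR_out(dB) when the source is at T₀
NF = 38.5 − 27.0 = 11.5 dB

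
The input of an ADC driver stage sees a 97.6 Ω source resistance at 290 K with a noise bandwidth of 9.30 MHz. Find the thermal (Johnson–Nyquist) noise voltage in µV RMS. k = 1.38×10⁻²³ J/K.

V_n = √(4kTRB)
4kTRB = 4 × 1.38×10⁻²³ × 290 × 9.76×10¹ × 9.30×10⁶ = 1.45×10⁻¹¹ V²
V_n = √(1.45×10⁻¹¹) = 3.81×10⁻⁶ V = 3.81 µV

3.81 µV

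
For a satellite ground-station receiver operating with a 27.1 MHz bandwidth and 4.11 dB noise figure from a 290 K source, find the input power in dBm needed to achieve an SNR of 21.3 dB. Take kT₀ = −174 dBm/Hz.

Sensitivity = −174 + 10 log₁₀(B) + NF + SNR_min
= −174 + 74.33 + 4.11 + 21.3
= −74.26 dBm → −74.3 dBm

−74.3 dBm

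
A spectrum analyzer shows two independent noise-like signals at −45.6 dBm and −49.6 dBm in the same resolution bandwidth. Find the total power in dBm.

−44.1 dBm

Convert to linear, add, convert back:
P₁ = 2.75×10⁻⁸ W, P₂ = 1.10×10⁻⁸ W
P_tot = 3.85×10⁻⁸ W → 10 log₁₀(P_tot / 10⁻³) = −44.1 dBm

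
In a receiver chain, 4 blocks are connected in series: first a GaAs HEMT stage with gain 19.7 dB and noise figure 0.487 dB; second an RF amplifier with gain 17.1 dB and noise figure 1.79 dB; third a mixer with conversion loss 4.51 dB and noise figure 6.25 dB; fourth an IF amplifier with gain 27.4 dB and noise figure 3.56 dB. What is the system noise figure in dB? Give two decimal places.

Convert to linear (a loss of L dB is a gain of −L dB): F_i = 10^(NF_i/10), G_i = 10^(G_i,dB/10)
  Stage 1: F_1 = 10^(0.487/10) = 1.119, G_1 = 10^(19.7/10) = 93.33
  Stage 2: F_2 = 10^(1.79/10) = 1.510, G_2 = 10^(17.1/10) = 51.29
  Stage 3: F_3 = 10^(6.25/10) = 4.217, G_3 = 10^(−4.51/10) = 0.3540
  Stage 4: F_4 = 10^(3.56/10) = 2.270, G_4 = 10^(27.4/10) = 549.5
Friis cascade:
  F = 1.119 + (1.510 − 1)/93.33 + (4.217 − 1)/4786 + (2.270 − 1)/1694 = 1.126
NF = 10 log₁₀(1.126) = 0.51 dB

0.51 dB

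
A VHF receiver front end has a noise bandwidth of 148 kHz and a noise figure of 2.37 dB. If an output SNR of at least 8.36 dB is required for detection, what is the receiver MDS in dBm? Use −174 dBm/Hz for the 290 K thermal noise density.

Sensitivity = −174 + 10 log₁₀(B) + NF + SNR_min
= −174 + 51.7 + 2.37 + 8.36
= −111.57 dBm → −111.6 dBm

−111.6 dBm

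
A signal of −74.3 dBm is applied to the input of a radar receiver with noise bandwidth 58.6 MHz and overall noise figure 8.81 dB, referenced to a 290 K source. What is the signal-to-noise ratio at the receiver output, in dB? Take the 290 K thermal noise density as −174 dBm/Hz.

13.2 dB

Noise floor: N = −174 + 10 log₁₀(B) + NF
10 log₁₀(5.86×10⁷) = 77.68 dB
N = −174 + 77.68 + 8.81 = −87.51 dBm
SNR = P_sig − N = −74.3 − (−87.51) = 13.21 dB → 13.2 dB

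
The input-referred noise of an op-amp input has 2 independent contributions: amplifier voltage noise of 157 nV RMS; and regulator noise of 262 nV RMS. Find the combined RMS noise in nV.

Uncorrelated sources add in power (mean-square): V_tot = √(ΣV_i²)
V_tot = √[(1.57×10⁻⁷)² + (2.62×10⁻⁷)²] = 3.05×10⁻⁷ V = 305 nV

305 nV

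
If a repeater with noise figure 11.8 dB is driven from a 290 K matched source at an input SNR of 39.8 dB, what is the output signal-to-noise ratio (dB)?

28.0 dB

By definition F = SNR_in/SNR_out, so in dB: SNR_out = SNR_in − NF
SNR_out = 39.8 − 11.8 = 28.0 dB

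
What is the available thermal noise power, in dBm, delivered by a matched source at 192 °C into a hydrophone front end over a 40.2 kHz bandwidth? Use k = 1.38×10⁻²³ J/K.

−125.9 dBm

T = 192 °C + 273.15 = 465.15 K
P_n = kTB = 1.38×10⁻²³ × 465.15 × 4.02×10⁴ = 2.58×10⁻¹⁶ W
In dBm: 10 log₁₀(2.58×10⁻¹⁶ / 10⁻³) = −125.9 dBm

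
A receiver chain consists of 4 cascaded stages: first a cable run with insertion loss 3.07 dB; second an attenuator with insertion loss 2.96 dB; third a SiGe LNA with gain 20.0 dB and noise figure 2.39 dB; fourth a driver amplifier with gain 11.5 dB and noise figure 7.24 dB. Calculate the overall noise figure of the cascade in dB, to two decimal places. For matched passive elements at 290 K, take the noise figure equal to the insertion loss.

Convert to linear (a loss of L dB is a gain of −L dB): F_i = 10^(NF_i/10), G_i = 10^(G_i,dB/10)
  Stage 1: F_1 = 10^(3.07/10) = 2.028, G_1 = 10^(−3.07/10) = 0.4932
  Stage 2: F_2 = 10^(2.96/10) = 1.977, G_2 = 10^(−2.96/10) = 0.5058
  Stage 3: F_3 = 10^(2.39/10) = 1.734, G_3 = 10^(20.0/10) = 100.0
  Stage 4: F_4 = 10^(7.24/10) = 5.297, G_4 = 10^(11.5/10) = 14.13
Friis cascade:
  F = 2.028 + (1.977 − 1)/0.4932 + (1.734 − 1)/0.2495 + (5.297 − 1)/24.95 = 7.122
NF = 10 log₁₀(7.122) = 8.53 dB

8.53 dB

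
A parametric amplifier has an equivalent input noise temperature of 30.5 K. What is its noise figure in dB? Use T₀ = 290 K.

F = 1 + T_e/T₀ = 1 + 30.5/290 = 1.10517
NF = 10 log₁₀(1.10517) = 0.434 dB

0.434 dB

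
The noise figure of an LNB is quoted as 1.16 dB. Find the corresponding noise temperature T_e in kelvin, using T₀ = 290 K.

F = 10^(1.16/10) = 1.30617
T_e = (F − 1)·T₀ = (1.30617 − 1) × 290 = 88.8 K

88.8 K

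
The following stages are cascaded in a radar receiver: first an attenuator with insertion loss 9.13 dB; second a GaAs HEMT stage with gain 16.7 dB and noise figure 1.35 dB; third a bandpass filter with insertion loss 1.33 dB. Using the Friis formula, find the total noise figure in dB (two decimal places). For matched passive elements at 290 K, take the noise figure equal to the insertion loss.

Convert to linear (a loss of L dB is a gain of −L dB): F_i = 10^(NF_i/10), G_i = 10^(G_i,dB/10)
  Stage 1: F_1 = 10^(9.13/10) = 8.185, G_1 = 10^(−9.13/10) = 0.1222
  Stage 2: F_2 = 10^(1.35/10) = 1.365, G_2 = 10^(16.7/10) = 46.77
  Stage 3: F_3 = 10^(1.33/10) = 1.358, G_3 = 10^(−1.33/10) = 0.7362
Friis cascade:
  F = 8.185 + (1.365 − 1)/0.1222 + (1.358 − 1)/5.715 = 11.23
NF = 10 log₁₀(11.23) = 10.50 dB

10.50 dB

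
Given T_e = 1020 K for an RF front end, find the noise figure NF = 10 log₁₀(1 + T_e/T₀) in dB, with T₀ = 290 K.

6.55 dB

F = 1 + T_e/T₀ = 1 + 1020/290 = 4.51724
NF = 10 log₁₀(4.51724) = 6.55 dB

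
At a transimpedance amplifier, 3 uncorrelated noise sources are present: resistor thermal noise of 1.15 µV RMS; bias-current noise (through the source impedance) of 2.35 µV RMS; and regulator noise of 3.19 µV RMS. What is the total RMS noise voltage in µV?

Uncorrelated sources add in power (mean-square): V_tot = √(ΣV_i²)
V_tot = √[(1.15×10⁻⁶)² + (2.35×10⁻⁶)² + (3.19×10⁻⁶)²] = 4.13×10⁻⁶ V = 4.13 µV

4.13 µV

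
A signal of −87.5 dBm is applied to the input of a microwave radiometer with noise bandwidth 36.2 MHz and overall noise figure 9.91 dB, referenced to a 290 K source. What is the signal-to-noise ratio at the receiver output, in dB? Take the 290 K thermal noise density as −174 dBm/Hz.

Noise floor: N = −174 + 10 log₁₀(B) + NF
10 log₁₀(3.62×10⁷) = 75.59 dB
N = −174 + 75.59 + 9.91 = −88.50 dBm
SNR = P_sig − N = −87.5 − (−88.50) = 1.00 dB → 1.0 dB

1.0 dB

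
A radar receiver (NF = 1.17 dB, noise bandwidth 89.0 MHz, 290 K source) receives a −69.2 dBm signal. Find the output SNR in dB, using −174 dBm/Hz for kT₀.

24.1 dB

Noise floor: N = −174 + 10 log₁₀(B) + NF
10 log₁₀(8.90×10⁷) = 79.49 dB
N = −174 + 79.49 + 1.17 = −93.34 dBm
SNR = P_sig − N = −69.2 − (−93.34) = 24.14 dB → 24.1 dB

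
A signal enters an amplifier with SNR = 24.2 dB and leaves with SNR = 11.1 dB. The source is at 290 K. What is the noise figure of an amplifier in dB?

NF (dB) = SNR_in(dB) − SNR_out(dB) when the source is at T₀
NF = 24.2 − 11.1 = 13.1 dB

13.1 dB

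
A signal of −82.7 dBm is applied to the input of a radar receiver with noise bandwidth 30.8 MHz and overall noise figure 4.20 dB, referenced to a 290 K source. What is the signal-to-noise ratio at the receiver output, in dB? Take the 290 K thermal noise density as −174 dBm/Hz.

12.2 dB

Noise floor: N = −174 + 10 log₁₀(B) + NF
10 log₁₀(3.08×10⁷) = 74.89 dB
N = −174 + 74.89 + 4.20 = −94.91 dBm
SNR = P_sig − N = −82.7 − (−94.91) = 12.21 dB → 12.2 dB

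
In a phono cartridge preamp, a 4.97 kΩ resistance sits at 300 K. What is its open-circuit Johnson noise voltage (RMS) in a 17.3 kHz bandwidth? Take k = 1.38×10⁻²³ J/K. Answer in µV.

V_n = √(4kTRB)
4kTRB = 4 × 1.38×10⁻²³ × 300 × 4.97×10³ × 1.73×10⁴ = 1.42×10⁻¹² V²
V_n = √(1.42×10⁻¹²) = 1.19×10⁻⁶ V = 1.19 µV

1.19 µV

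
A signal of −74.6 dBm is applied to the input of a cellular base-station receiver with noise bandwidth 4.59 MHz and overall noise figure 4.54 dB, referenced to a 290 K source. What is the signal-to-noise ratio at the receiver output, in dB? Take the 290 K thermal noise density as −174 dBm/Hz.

28.2 dB

Noise floor: N = −174 + 10 log₁₀(B) + NF
10 log₁₀(4.59×10⁶) = 66.62 dB
N = −174 + 66.62 + 4.54 = −102.84 dBm
SNR = P_sig − N = −74.6 − (−102.84) = 28.24 dB → 28.2 dB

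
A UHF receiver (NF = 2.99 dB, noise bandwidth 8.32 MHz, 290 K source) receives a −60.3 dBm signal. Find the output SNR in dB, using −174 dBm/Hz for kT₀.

Noise floor: N = −174 + 10 log₁₀(B) + NF
10 log₁₀(8.32×10⁶) = 69.2 dB
N = −174 + 69.2 + 2.99 = −101.81 dBm
SNR = P_sig − N = −60.3 − (−101.81) = 41.51 dB → 41.5 dB

41.5 dB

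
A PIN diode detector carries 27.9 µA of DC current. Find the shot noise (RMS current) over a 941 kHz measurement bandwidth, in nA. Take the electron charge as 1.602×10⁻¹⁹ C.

I_n = √(2qI·B)
2qI·B = 2 × 1.602×10⁻¹⁹ × 2.79×10⁻⁵ × 9.41×10⁵ = 8.41×10⁻¹⁸ A²
I_n = √(8.41×10⁻¹⁸) = 2.90×10⁻⁹ A = 2.90 nA

2.90 nA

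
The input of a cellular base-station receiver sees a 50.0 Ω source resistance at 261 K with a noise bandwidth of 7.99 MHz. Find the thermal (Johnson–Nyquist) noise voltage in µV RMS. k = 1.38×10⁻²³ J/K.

2.40 µV

V_n = √(4kTRB)
4kTRB = 4 × 1.38×10⁻²³ × 261 × 5.00×10¹ × 7.99×10⁶ = 5.76×10⁻¹² V²
V_n = √(5.76×10⁻¹²) = 2.40×10⁻⁶ V = 2.40 µV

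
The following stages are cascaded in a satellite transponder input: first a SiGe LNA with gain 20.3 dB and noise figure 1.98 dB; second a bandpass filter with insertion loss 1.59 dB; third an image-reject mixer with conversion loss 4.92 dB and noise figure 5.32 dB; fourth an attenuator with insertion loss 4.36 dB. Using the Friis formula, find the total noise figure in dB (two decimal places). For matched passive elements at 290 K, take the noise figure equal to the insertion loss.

2.27 dB

Convert to linear (a loss of L dB is a gain of −L dB): F_i = 10^(NF_i/10), G_i = 10^(G_i,dB/10)
  Stage 1: F_1 = 10^(1.98/10) = 1.578, G_1 = 10^(20.3/10) = 107.2
  Stage 2: F_2 = 10^(1.59/10) = 1.442, G_2 = 10^(−1.59/10) = 0.6934
  Stage 3: F_3 = 10^(5.32/10) = 3.404, G_3 = 10^(−4.92/10) = 0.3221
  Stage 4: F_4 = 10^(4.36/10) = 2.729, G_4 = 10^(−4.36/10) = 0.3664
Friis cascade:
  F = 1.578 + (1.442 − 1)/107.2 + (3.404 − 1)/74.30 + (2.729 − 1)/23.93 = 1.686
NF = 10 log₁₀(1.686) = 2.27 dB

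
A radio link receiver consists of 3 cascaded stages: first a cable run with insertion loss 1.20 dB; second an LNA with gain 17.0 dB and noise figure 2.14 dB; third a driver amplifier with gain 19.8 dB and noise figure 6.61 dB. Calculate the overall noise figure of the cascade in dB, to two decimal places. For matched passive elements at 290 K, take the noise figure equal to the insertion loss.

Convert to linear (a loss of L dB is a gain of −L dB): F_i = 10^(NF_i/10), G_i = 10^(G_i,dB/10)
  Stage 1: F_1 = 10^(1.20/10) = 1.318, G_1 = 10^(−1.20/10) = 0.7586
  Stage 2: F_2 = 10^(2.14/10) = 1.637, G_2 = 10^(17.0/10) = 50.12
  Stage 3: F_3 = 10^(6.61/10) = 4.581, G_3 = 10^(19.8/10) = 95.50
Friis cascade:
  F = 1.318 + (1.637 − 1)/0.7586 + (4.581 − 1)/38.02 = 2.252
NF = 10 log₁₀(2.252) = 3.53 dB

3.53 dB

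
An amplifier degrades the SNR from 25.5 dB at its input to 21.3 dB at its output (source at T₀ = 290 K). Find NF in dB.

4.2 dB

NF (dB) = SNR_in(dB) − SNR_out(dB) when the source is at T₀
NF = 25.5 − 21.3 = 4.2 dB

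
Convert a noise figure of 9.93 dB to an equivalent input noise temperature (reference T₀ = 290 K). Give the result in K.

2564 K

F = 10^(9.93/10) = 9.84011
T_e = (F − 1)·T₀ = (9.84011 − 1) × 290 = 2564 K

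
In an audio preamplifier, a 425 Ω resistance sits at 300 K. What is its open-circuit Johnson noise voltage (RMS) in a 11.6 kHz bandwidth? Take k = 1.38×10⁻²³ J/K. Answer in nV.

286 nV

V_n = √(4kTRB)
4kTRB = 4 × 1.38×10⁻²³ × 300 × 4.25×10² × 1.16×10⁴ = 8.16×10⁻¹⁴ V²
V_n = √(8.16×10⁻¹⁴) = 2.86×10⁻⁷ V = 286 nV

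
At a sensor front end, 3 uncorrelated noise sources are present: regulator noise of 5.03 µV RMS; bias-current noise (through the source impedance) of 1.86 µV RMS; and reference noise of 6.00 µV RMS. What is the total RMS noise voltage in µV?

Uncorrelated sources add in power (mean-square): V_tot = √(ΣV_i²)
V_tot = √[(5.03×10⁻⁶)² + (1.86×10⁻⁶)² + (6.00×10⁻⁶)²] = 8.05×10⁻⁶ V = 8.05 µV

8.05 µV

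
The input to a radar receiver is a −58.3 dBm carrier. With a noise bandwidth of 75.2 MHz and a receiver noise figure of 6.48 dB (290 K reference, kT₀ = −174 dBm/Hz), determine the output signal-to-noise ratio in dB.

Noise floor: N = −174 + 10 log₁₀(B) + NF
10 log₁₀(7.52×10⁷) = 78.76 dB
N = −174 + 78.76 + 6.48 = −88.76 dBm
SNR = P_sig − N = −58.3 − (−88.76) = 30.46 dB → 30.5 dB

30.5 dB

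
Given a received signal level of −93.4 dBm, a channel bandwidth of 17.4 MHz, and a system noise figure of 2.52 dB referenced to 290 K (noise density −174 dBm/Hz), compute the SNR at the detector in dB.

5.7 dB

Noise floor: N = −174 + 10 log₁₀(B) + NF
10 log₁₀(1.74×10⁷) = 72.41 dB
N = −174 + 72.41 + 2.52 = −99.07 dBm
SNR = P_sig − N = −93.4 − (−99.07) = 5.67 dB → 5.7 dB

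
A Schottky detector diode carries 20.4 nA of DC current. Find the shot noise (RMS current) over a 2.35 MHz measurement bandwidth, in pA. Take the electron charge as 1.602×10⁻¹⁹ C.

124 pA

I_n = √(2qI·B)
2qI·B = 2 × 1.602×10⁻¹⁹ × 2.04×10⁻⁸ × 2.35×10⁶ = 1.54×10⁻²⁰ A²
I_n = √(1.54×10⁻²⁰) = 1.24×10⁻¹⁰ A = 124 pA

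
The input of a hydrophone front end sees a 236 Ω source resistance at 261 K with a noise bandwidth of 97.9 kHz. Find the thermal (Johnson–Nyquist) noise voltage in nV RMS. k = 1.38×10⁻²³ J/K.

V_n = √(4kTRB)
4kTRB = 4 × 1.38×10⁻²³ × 261 × 2.36×10² × 9.79×10⁴ = 3.33×10⁻¹³ V²
V_n = √(3.33×10⁻¹³) = 5.77×10⁻⁷ V = 577 nV

577 nV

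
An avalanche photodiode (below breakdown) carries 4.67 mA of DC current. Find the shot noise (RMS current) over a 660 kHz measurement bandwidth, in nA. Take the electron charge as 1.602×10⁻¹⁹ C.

31.4 nA

I_n = √(2qI·B)
2qI·B = 2 × 1.602×10⁻¹⁹ × 4.67×10⁻³ × 6.60×10⁵ = 9.88×10⁻¹⁶ A²
I_n = √(9.88×10⁻¹⁶) = 3.14×10⁻⁸ A = 31.4 nA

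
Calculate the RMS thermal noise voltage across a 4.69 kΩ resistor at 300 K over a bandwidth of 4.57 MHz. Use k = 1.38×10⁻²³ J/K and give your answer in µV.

18.8 µV

V_n = √(4kTRB)
4kTRB = 4 × 1.38×10⁻²³ × 300 × 4.69×10³ × 4.57×10⁶ = 3.55×10⁻¹⁰ V²
V_n = √(3.55×10⁻¹⁰) = 1.88×10⁻⁵ V = 18.8 µV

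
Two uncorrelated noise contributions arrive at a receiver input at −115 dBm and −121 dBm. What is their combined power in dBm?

−114.0 dBm

Convert to linear, add, convert back:
P₁ = 3.16×10⁻¹⁵ W, P₂ = 7.94×10⁻¹⁶ W
P_tot = 3.96×10⁻¹⁵ W → 10 log₁₀(P_tot / 10⁻³) = −114.0 dBm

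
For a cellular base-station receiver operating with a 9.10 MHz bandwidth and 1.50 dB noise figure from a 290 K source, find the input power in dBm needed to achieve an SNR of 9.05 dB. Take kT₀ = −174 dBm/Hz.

−93.9 dBm

Sensitivity = −174 + 10 log₁₀(B) + NF + SNR_min
= −174 + 69.59 + 1.50 + 9.05
= −93.86 dBm → −93.9 dBm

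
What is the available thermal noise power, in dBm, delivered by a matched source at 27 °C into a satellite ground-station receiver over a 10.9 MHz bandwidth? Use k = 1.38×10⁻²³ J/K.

−103.5 dBm

T = 27 °C + 273.15 = 300.15 K
P_n = kTB = 1.38×10⁻²³ × 300.15 × 1.09×10⁷ = 4.51×10⁻¹⁴ W
In dBm: 10 log₁₀(4.51×10⁻¹⁴ / 10⁻³) = −103.5 dBm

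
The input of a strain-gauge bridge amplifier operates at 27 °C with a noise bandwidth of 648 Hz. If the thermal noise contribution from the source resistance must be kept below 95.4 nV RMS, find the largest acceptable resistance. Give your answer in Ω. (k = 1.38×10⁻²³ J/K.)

848 Ω

T = 27 °C + 273.15 = 300.15 K
Johnson–Nyquist: V_n = √(4kTRB) ⇒ R = V_n² / (4kTB)
4kTB = 4 × 1.38×10⁻²³ × 300.15 × 6.48×10² = 1.07×10⁻¹⁷
R = (9.54×10⁻⁸)² / 1.07×10⁻¹⁷ = 8.48×10² Ω = 848 Ω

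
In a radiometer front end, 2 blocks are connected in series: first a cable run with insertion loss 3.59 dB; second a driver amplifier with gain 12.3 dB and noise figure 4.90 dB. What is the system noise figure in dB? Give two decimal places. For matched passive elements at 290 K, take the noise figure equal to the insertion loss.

Convert to linear (a loss of L dB is a gain of −L dB): F_i = 10^(NF_i/10), G_i = 10^(G_i,dB/10)
  Stage 1: F_1 = 10^(3.59/10) = 2.286, G_1 = 10^(−3.59/10) = 0.4375
  Stage 2: F_2 = 10^(4.90/10) = 3.090, G_2 = 10^(12.3/10) = 16.98
Friis cascade:
  F = 2.286 + (3.090 − 1)/0.4375 = 7.063
NF = 10 log₁₀(7.063) = 8.49 dB

8.49 dB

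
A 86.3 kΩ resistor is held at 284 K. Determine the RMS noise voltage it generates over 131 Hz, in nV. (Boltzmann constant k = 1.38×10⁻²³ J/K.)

421 nV

V_n = √(4kTRB)
4kTRB = 4 × 1.38×10⁻²³ × 284 × 8.63×10⁴ × 1.31×10² = 1.77×10⁻¹³ V²
V_n = √(1.77×10⁻¹³) = 4.21×10⁻⁷ V = 421 nV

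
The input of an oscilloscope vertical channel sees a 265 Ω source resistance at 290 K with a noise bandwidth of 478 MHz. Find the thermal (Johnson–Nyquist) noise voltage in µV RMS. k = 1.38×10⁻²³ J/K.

V_n = √(4kTRB)
4kTRB = 4 × 1.38×10⁻²³ × 290 × 2.65×10² × 4.78×10⁸ = 2.03×10⁻⁹ V²
V_n = √(2.03×10⁻⁹) = 4.50×10⁻⁵ V = 45.0 µV

45.0 µV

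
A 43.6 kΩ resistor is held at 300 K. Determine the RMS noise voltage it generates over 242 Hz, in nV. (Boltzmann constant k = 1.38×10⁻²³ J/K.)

418 nV

V_n = √(4kTRB)
4kTRB = 4 × 1.38×10⁻²³ × 300 × 4.36×10⁴ × 2.42×10² = 1.75×10⁻¹³ V²
V_n = √(1.75×10⁻¹³) = 4.18×10⁻⁷ V = 418 nV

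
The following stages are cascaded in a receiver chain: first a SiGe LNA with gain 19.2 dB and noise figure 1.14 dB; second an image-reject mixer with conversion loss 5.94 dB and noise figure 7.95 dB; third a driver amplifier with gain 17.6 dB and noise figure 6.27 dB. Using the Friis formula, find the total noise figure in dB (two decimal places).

1.81 dB

Convert to linear (a loss of L dB is a gain of −L dB): F_i = 10^(NF_i/10), G_i = 10^(G_i,dB/10)
  Stage 1: F_1 = 10^(1.14/10) = 1.300, G_1 = 10^(19.2/10) = 83.18
  Stage 2: F_2 = 10^(7.95/10) = 6.237, G_2 = 10^(−5.94/10) = 0.2547
  Stage 3: F_3 = 10^(6.27/10) = 4.236, G_3 = 10^(17.6/10) = 57.54
Friis cascade:
  F = 1.300 + (6.237 − 1)/83.18 + (4.236 − 1)/21.18 = 1.516
NF = 10 log₁₀(1.516) = 1.81 dB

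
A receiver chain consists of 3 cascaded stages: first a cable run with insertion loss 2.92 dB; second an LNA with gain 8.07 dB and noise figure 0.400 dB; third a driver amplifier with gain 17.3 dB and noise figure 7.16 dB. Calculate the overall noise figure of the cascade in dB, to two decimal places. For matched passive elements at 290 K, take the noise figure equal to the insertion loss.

5.35 dB

Convert to linear (a loss of L dB is a gain of −L dB): F_i = 10^(NF_i/10), G_i = 10^(G_i,dB/10)
  Stage 1: F_1 = 10^(2.92/10) = 1.959, G_1 = 10^(−2.92/10) = 0.5105
  Stage 2: F_2 = 10^(0.400/10) = 1.096, G_2 = 10^(8.07/10) = 6.412
  Stage 3: F_3 = 10^(7.16/10) = 5.200, G_3 = 10^(17.3/10) = 53.70
Friis cascade:
  F = 1.959 + (1.096 − 1)/0.5105 + (5.200 − 1)/3.273 = 3.431
NF = 10 log₁₀(3.431) = 5.35 dB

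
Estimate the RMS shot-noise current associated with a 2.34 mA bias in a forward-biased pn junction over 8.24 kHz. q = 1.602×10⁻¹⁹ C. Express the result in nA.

I_n = √(2qI·B)
2qI·B = 2 × 1.602×10⁻¹⁹ × 2.34×10⁻³ × 8.24×10³ = 6.18×10⁻¹⁸ A²
I_n = √(6.18×10⁻¹⁸) = 2.49×10⁻⁹ A = 2.49 nA

2.49 nA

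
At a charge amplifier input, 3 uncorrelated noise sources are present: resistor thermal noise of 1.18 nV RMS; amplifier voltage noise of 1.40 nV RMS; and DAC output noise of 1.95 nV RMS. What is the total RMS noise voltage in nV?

Uncorrelated sources add in power (mean-square): V_tot = √(ΣV_i²)
V_tot = √[(1.18×10⁻⁹)² + (1.40×10⁻⁹)² + (1.95×10⁻⁹)²] = 2.67×10⁻⁹ V = 2.67 nV

2.67 nV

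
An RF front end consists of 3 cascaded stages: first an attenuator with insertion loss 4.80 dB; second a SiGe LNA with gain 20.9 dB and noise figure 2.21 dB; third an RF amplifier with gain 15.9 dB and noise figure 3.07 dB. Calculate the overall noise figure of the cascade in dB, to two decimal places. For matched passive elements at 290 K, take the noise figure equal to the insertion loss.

7.03 dB

Convert to linear (a loss of L dB is a gain of −L dB): F_i = 10^(NF_i/10), G_i = 10^(G_i,dB/10)
  Stage 1: F_1 = 10^(4.80/10) = 3.020, G_1 = 10^(−4.80/10) = 0.3311
  Stage 2: F_2 = 10^(2.21/10) = 1.663, G_2 = 10^(20.9/10) = 123.0
  Stage 3: F_3 = 10^(3.07/10) = 2.028, G_3 = 10^(15.9/10) = 38.90
Friis cascade:
  F = 3.020 + (1.663 − 1)/0.3311 + (2.028 − 1)/40.74 = 5.049
NF = 10 log₁₀(5.049) = 7.03 dB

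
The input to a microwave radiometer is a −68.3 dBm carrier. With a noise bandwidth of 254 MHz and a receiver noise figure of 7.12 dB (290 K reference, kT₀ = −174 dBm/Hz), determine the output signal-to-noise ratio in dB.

14.5 dB

Noise floor: N = −174 + 10 log₁₀(B) + NF
10 log₁₀(2.54×10⁸) = 84.05 dB
N = −174 + 84.05 + 7.12 = −82.83 dBm
SNR = P_sig − N = −68.3 − (−82.83) = 14.53 dB → 14.5 dB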